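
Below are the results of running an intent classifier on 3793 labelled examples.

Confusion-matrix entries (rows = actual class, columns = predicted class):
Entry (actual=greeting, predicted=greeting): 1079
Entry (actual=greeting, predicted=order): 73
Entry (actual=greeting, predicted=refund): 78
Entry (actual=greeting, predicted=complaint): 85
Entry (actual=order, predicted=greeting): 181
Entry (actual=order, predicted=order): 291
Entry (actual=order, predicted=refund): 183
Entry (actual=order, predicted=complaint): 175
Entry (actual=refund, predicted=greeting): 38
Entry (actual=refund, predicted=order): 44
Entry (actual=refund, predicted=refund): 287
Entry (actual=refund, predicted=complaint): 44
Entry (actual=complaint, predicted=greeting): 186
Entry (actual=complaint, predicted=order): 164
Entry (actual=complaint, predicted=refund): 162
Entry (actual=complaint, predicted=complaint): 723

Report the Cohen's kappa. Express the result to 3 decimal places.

Observed agreement pₒ = trace/N = 2380/3793 = 0.6275
Expected agreement pₑ = Σ (rowᵢ·colᵢ)/N² = (1315·1484 + 830·572 + 413·710 + 1235·1027)/3793² = 0.2772
κ = (pₒ − pₑ)/(1 − pₑ) = (0.6275 − 0.2772)/(1 − 0.2772) = 0.485

0.485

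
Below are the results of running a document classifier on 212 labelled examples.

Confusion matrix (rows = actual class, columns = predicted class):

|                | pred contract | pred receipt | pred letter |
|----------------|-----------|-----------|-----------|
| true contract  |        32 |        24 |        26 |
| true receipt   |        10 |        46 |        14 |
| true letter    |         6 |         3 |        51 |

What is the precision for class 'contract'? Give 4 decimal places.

0.6667

One-vs-rest for 'contract': TP = diagonal; FP = other classes predicted 'contract'; FN = 'contract' predicted as other.
precision = TP/(TP+FP).
contract: TP=32, FP=10+6=16 → 32/48 = 0.66667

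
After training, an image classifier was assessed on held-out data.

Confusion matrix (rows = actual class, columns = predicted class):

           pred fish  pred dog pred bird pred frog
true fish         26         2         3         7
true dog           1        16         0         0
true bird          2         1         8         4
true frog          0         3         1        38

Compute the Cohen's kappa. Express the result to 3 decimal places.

Observed agreement pₒ = trace/N = 88/112 = 0.7857
Expected agreement pₑ = Σ (rowᵢ·colᵢ)/N² = (38·29 + 17·22 + 15·12 + 42·49)/112² = 0.2961
κ = (pₒ − pₑ)/(1 − pₑ) = (0.7857 − 0.2961)/(1 − 0.2961) = 0.696

0.696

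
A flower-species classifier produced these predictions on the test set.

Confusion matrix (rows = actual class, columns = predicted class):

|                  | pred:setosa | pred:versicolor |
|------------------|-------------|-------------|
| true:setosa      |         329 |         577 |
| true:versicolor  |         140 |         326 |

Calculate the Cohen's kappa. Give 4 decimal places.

0.0511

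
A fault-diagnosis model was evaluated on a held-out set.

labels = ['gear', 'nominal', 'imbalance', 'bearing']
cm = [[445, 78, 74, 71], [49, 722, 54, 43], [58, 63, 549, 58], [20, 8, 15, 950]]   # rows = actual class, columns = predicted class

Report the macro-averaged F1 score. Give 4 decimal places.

Per-class F1 score (2·TP/(2·TP+FP+FN)):
  gear: TP=445, FP=49+58+20=127, FN=78+74+71=223 → 890/1240 = 0.71774
  nominal: TP=722, FP=78+63+8=149, FN=49+54+43=146 → 1444/1739 = 0.83036
  imbalance: TP=549, FP=74+54+15=143, FN=58+63+58=179 → 1098/1420 = 0.77324
  bearing: TP=950, FP=71+43+58=172, FN=20+8+15=43 → 1900/2115 = 0.89835
Macro-F1 score = mean = (0.71774 + 0.83036 + 0.77324 + 0.89835) / 4 = 0.8049

0.8049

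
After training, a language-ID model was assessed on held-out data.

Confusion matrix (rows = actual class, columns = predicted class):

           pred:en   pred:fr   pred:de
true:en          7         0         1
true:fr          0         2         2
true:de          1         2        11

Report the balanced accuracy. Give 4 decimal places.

Balanced accuracy = mean of per-class recall.
  en: recall = 7/8 = 0.87500
  fr: recall = 2/4 = 0.50000
  de: recall = 11/14 = 0.78571
Mean = (0.87500 + 0.50000 + 0.78571) / 3 = 0.7202

0.7202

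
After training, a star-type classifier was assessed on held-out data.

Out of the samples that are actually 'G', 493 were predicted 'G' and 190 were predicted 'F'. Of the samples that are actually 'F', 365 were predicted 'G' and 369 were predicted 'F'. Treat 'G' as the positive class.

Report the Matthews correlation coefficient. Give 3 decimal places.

0.230

MCC = (TP·TN − FP·FN) / √((TP+FP)(TP+FN)(TN+FP)(TN+FN))
Numerator = 493·369 − 365·190 = 112567
Denominator = √(858·683·734·559) = √240445060284 = 490351.9759
MCC = 112567 / 490351.9759 = 0.230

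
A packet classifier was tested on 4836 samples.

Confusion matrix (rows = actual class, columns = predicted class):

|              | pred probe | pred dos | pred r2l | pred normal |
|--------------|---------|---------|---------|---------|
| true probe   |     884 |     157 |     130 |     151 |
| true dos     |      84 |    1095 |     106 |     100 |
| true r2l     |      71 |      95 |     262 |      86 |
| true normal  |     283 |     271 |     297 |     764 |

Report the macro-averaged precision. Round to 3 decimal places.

Per-class precision (TP/(TP+FP)):
  probe: TP=884, FP=84+71+283=438 → 884/1322 = 0.6687
  dos: TP=1095, FP=157+95+271=523 → 1095/1618 = 0.6768
  r2l: TP=262, FP=130+106+297=533 → 262/795 = 0.3296
  normal: TP=764, FP=151+100+86=337 → 764/1101 = 0.6939
Macro-precision = mean = (0.6687 + 0.6768 + 0.3296 + 0.6939) / 4 = 0.592

0.592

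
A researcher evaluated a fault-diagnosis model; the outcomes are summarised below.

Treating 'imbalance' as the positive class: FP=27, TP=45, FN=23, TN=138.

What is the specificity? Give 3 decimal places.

0.836

Specificity = TN/(TN+FP) = 138/(138+27) = 0.836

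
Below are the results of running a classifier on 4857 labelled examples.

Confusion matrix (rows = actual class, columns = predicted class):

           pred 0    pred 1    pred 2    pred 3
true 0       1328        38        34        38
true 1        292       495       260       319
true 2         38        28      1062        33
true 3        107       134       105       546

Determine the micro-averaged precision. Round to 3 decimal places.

Micro-averaging pools counts across classes: ΣTP=3431, ΣFP=1426, ΣFN=1426.
Micro-precision = TP/(TP+FP) on pooled counts = 0.706 (equals overall accuracy in single-label multiclass).

0.706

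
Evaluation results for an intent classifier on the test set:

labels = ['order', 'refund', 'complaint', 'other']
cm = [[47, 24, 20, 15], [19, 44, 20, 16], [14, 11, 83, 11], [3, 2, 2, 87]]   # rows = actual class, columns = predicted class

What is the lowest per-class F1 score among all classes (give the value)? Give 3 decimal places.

0.489

Per-class F1 score (2·TP/(2·TP+FP+FN)):
  order: TP=47, FP=19+14+3=36, FN=24+20+15=59 → 94/189 = 0.4974
  refund: TP=44, FP=24+11+2=37, FN=19+20+16=55 → 88/180 = 0.4889
  complaint: TP=83, FP=20+20+2=42, FN=14+11+11=36 → 166/244 = 0.6803
  other: TP=87, FP=15+16+11=42, FN=3+2+2=7 → 174/223 = 0.7803
Lowest is class 'refund' with F1 score = 0.489.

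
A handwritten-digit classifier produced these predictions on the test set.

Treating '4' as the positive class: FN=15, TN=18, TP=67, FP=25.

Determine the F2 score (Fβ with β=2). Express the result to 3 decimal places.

0.798

Fβ = (1+β²)·TP / ((1+β²)·TP + β²·FN + FP), with β²=4
= 5·67 / (5·67 + 4·15 + 25) = 0.798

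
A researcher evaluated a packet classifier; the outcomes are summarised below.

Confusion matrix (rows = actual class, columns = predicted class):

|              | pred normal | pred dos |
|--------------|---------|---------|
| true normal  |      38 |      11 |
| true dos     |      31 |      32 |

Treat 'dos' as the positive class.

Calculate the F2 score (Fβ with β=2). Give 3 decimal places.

0.542

Fβ = (1+β²)·TP / ((1+β²)·TP + β²·FN + FP), with β²=4
= 5·32 / (5·32 + 4·31 + 11) = 0.542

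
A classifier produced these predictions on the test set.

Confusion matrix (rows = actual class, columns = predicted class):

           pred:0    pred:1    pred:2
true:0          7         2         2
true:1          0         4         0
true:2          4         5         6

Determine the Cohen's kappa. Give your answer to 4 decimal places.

Observed agreement pₒ = trace/N = 17/30 = 0.56667
Expected agreement pₑ = Σ (rowᵢ·colᵢ)/N² = (11·11 + 4·11 + 15·8)/30² = 0.31667
κ = (pₒ − pₑ)/(1 − pₑ) = (0.56667 − 0.31667)/(1 − 0.31667) = 0.3659

0.3659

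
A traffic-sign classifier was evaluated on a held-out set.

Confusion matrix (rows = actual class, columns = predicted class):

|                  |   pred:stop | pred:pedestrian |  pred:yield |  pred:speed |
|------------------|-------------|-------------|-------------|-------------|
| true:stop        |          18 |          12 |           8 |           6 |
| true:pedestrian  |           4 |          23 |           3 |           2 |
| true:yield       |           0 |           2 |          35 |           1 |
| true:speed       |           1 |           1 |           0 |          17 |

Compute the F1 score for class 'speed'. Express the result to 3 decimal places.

0.756

Take TP from the diagonal, FP from the rest of the 'speed' prediction marginal, FN from the rest of the 'speed' actual marginal.
F1 score = 2·TP/(2·TP+FP+FN).
speed: TP=17, FP=6+2+1=9, FN=1+1+0=2 → 34/45 = 0.7556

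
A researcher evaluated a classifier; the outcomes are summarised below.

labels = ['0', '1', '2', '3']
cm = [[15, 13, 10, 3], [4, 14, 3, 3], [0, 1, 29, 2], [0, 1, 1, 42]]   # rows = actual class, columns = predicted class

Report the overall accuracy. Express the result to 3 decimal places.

0.709

Accuracy = trace / total = (15+14+29+42=100) / 141 = 100/141 = 0.709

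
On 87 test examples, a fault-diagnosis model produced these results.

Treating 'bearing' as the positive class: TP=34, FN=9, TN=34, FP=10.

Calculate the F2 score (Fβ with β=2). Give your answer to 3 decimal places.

Fβ = (1+β²)·TP / ((1+β²)·TP + β²·FN + FP), with β²=4
= 5·34 / (5·34 + 4·9 + 10) = 0.787

0.787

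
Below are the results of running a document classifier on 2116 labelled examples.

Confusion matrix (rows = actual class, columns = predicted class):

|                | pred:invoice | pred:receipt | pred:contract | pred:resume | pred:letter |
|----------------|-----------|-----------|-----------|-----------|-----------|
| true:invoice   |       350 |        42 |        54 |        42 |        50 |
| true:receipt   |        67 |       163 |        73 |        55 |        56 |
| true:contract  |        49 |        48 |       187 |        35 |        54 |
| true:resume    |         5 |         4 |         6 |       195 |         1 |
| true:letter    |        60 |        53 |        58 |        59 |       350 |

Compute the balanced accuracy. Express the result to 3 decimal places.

0.615

Balanced accuracy = mean of per-class recall.
  invoice: recall = 350/538 = 0.6506
  receipt: recall = 163/414 = 0.3937
  contract: recall = 187/373 = 0.5013
  resume: recall = 195/211 = 0.9242
  letter: recall = 350/580 = 0.6034
Mean = (0.6506 + 0.3937 + 0.5013 + 0.9242 + 0.6034) / 5 = 0.615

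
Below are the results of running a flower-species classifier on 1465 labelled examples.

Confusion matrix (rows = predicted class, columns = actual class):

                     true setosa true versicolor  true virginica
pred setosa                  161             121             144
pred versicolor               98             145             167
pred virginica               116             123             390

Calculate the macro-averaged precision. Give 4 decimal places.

0.4505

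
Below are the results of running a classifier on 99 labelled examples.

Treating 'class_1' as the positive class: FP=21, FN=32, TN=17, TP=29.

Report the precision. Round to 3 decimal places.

Precision = TP/(TP+FP) = 29/(29+21) = 29/50 = 0.580

0.580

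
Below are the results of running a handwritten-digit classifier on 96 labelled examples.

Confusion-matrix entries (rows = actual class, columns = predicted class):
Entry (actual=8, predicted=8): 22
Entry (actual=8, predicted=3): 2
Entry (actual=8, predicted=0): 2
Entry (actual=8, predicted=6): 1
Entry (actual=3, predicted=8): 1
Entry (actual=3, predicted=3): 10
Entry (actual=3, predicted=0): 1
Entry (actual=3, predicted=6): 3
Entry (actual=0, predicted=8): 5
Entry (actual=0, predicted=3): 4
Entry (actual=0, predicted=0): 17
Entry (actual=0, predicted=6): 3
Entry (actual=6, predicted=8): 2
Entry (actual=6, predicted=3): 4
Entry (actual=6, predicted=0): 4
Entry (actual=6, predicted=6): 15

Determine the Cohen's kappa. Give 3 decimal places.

0.552

Observed agreement pₒ = trace/N = 64/96 = 0.6667
Expected agreement pₑ = Σ (rowᵢ·colᵢ)/N² = (27·30 + 15·20 + 29·24 + 25·22)/96² = 0.2556
κ = (pₒ − pₑ)/(1 − pₑ) = (0.6667 − 0.2556)/(1 − 0.2556) = 0.552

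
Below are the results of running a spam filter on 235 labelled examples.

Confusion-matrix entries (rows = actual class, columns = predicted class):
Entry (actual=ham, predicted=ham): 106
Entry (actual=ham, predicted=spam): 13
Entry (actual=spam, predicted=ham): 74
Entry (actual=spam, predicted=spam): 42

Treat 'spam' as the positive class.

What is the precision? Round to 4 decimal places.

0.7636

Precision = TP/(TP+FP) = 42/(42+13) = 42/55 = 0.7636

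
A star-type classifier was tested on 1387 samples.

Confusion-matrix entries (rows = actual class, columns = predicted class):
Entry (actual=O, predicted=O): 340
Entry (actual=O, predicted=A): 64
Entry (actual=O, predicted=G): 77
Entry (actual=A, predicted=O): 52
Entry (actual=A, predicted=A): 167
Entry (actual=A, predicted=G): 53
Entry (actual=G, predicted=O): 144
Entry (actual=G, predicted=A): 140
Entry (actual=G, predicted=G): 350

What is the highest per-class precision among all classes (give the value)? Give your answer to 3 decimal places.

0.729

Per-class precision (TP/(TP+FP)):
  O: TP=340, FP=52+144=196 → 340/536 = 0.6343
  A: TP=167, FP=64+140=204 → 167/371 = 0.4501
  G: TP=350, FP=77+53=130 → 350/480 = 0.7292
Highest is class 'G' with precision = 0.729.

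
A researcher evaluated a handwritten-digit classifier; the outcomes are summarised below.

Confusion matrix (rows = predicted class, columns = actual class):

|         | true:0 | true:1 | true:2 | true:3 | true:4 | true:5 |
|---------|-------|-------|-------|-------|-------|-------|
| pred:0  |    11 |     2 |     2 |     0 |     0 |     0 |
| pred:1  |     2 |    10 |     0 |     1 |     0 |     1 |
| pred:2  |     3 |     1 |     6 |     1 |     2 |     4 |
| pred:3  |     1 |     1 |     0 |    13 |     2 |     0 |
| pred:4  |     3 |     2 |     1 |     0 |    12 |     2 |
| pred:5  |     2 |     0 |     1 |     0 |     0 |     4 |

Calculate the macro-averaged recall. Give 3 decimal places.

0.618

Per-class recall (TP/(TP+FN)):
  0: TP=11, FN=2+3+1+3+2=11 → 11/22 = 0.5000
  1: TP=10, FN=2+1+1+2+0=6 → 10/16 = 0.6250
  2: TP=6, FN=2+0+0+1+1=4 → 6/10 = 0.6000
  3: TP=13, FN=0+1+1+0+0=2 → 13/15 = 0.8667
  4: TP=12, FN=0+0+2+2+0=4 → 12/16 = 0.7500
  5: TP=4, FN=0+1+4+0+2=7 → 4/11 = 0.3636
Macro-recall = mean = (0.5000 + 0.6250 + 0.6000 + 0.8667 + 0.7500 + 0.3636) / 6 = 0.618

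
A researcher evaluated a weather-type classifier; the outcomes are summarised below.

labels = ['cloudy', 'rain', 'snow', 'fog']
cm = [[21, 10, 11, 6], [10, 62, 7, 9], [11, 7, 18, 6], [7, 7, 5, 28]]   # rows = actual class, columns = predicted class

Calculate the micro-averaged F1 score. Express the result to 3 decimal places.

Micro-averaging pools counts across classes: ΣTP=129, ΣFP=96, ΣFN=96.
Micro-F1 score = 2·TP/(2·TP+FP+FN) on pooled counts = 0.573 (equals overall accuracy in single-label multiclass).

0.573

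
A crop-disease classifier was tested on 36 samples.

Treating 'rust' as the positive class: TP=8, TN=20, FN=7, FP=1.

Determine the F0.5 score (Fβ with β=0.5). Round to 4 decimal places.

Fβ = (1+β²)·TP / ((1+β²)·TP + β²·FN + FP), with β²=1/4
= 1.25·8 / (1.25·8 + 0.25·7 + 1) = 0.7843

0.7843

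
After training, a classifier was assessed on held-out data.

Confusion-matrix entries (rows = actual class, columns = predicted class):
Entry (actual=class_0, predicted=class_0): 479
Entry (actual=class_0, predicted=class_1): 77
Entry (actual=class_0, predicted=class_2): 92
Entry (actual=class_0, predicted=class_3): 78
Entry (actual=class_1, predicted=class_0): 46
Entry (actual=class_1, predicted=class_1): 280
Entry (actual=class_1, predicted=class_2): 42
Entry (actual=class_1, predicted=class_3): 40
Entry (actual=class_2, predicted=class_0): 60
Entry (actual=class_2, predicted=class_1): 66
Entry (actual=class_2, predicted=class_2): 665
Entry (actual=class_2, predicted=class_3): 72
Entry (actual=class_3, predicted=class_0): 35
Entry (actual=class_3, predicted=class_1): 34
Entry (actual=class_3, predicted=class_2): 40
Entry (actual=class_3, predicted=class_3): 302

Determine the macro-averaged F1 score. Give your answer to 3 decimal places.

0.702

Per-class F1 score (2·TP/(2·TP+FP+FN)):
  class_0: TP=479, FP=46+60+35=141, FN=77+92+78=247 → 958/1346 = 0.7117
  class_1: TP=280, FP=77+66+34=177, FN=46+42+40=128 → 560/865 = 0.6474
  class_2: TP=665, FP=92+42+40=174, FN=60+66+72=198 → 1330/1702 = 0.7814
  class_3: TP=302, FP=78+40+72=190, FN=35+34+40=109 → 604/903 = 0.6689
Macro-F1 score = mean = (0.7117 + 0.6474 + 0.7814 + 0.6689) / 4 = 0.702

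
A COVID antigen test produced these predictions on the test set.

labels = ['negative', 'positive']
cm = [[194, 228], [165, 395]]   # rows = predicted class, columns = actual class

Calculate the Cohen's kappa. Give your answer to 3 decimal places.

Observed agreement pₒ = trace/N = 589/982 = 0.5998
Expected agreement pₑ = Σ (rowᵢ·colᵢ)/N² = (359·422 + 623·560)/982² = 0.5189
κ = (pₒ − pₑ)/(1 − pₑ) = (0.5998 − 0.5189)/(1 − 0.5189) = 0.168

0.168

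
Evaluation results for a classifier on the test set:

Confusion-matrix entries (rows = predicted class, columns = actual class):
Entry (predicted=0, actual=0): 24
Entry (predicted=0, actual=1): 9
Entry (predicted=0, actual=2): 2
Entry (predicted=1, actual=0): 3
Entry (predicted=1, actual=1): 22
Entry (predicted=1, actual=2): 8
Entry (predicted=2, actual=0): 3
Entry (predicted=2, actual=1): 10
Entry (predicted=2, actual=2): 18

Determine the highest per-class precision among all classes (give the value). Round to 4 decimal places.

Per-class precision (TP/(TP+FP)):
  0: TP=24, FP=9+2=11 → 24/35 = 0.68571
  1: TP=22, FP=3+8=11 → 22/33 = 0.66667
  2: TP=18, FP=3+10=13 → 18/31 = 0.58065
Highest is class '0' with precision = 0.6857.

0.6857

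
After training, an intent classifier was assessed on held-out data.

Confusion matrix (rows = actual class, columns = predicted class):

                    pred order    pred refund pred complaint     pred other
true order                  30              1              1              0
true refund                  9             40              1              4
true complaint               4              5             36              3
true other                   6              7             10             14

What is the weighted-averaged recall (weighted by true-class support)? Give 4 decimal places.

Per-class recall (TP/(TP+FN)):
  order: TP=30, FN=1+1+0=2 → 30/32 = 0.93750
  refund: TP=40, FN=9+1+4=14 → 40/54 = 0.74074
  complaint: TP=36, FN=4+5+3=12 → 36/48 = 0.75000
  other: TP=14, FN=6+7+10=23 → 14/37 = 0.37838
Weighted-recall = Σ (supportᵢ/N)·recallᵢ with N=171: (32/171)·0.93750 + (54/171)·0.74074 + (48/171)·0.75000 + (37/171)·0.37838 = 0.7018

0.7018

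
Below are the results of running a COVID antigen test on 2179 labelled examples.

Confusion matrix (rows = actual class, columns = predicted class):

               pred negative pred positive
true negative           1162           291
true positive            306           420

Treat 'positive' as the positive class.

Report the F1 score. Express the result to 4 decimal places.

0.5846

Precision = TP/(TP+FP) = 420/711 = 0.5907
Recall = TP/(TP+FN) = 420/726 = 0.5785
F1 = 2·TP/(2·TP+FP+FN) = 840/1437 = 0.5846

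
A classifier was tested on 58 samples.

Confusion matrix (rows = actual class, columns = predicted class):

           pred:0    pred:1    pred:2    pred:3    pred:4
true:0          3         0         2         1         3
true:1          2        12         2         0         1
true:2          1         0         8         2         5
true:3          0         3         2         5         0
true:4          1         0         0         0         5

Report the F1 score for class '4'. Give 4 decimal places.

0.5000

One-vs-rest for '4': TP = diagonal; FP = other classes predicted '4'; FN = '4' predicted as other.
F1 score = 2·TP/(2·TP+FP+FN).
4: TP=5, FP=3+1+5+0=9, FN=1+0+0+0=1 → 10/20 = 0.50000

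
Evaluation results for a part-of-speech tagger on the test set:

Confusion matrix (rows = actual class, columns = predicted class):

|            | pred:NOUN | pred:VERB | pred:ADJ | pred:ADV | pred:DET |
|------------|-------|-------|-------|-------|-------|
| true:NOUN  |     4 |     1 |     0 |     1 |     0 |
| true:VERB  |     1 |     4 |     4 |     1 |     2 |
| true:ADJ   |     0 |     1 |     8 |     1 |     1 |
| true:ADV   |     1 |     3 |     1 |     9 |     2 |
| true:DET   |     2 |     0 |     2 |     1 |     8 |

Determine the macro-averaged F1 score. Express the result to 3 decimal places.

0.561

Per-class F1 score (2·TP/(2·TP+FP+FN)):
  NOUN: TP=4, FP=1+0+1+2=4, FN=1+0+1+0=2 → 8/14 = 0.5714
  VERB: TP=4, FP=1+1+3+0=5, FN=1+4+1+2=8 → 8/21 = 0.3810
  ADJ: TP=8, FP=0+4+1+2=7, FN=0+1+1+1=3 → 16/26 = 0.6154
  ADV: TP=9, FP=1+1+1+1=4, FN=1+3+1+2=7 → 18/29 = 0.6207
  DET: TP=8, FP=0+2+1+2=5, FN=2+0+2+1=5 → 16/26 = 0.6154
Macro-F1 score = mean = (0.5714 + 0.3810 + 0.6154 + 0.6207 + 0.6154) / 5 = 0.561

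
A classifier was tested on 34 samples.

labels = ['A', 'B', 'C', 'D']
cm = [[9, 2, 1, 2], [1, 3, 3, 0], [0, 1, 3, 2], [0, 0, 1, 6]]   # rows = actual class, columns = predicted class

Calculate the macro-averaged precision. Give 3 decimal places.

0.594

Per-class precision (TP/(TP+FP)):
  A: TP=9, FP=1+0+0=1 → 9/10 = 0.9000
  B: TP=3, FP=2+1+0=3 → 3/6 = 0.5000
  C: TP=3, FP=1+3+1=5 → 3/8 = 0.3750
  D: TP=6, FP=2+0+2=4 → 6/10 = 0.6000
Macro-precision = mean = (0.9000 + 0.5000 + 0.3750 + 0.6000) / 4 = 0.594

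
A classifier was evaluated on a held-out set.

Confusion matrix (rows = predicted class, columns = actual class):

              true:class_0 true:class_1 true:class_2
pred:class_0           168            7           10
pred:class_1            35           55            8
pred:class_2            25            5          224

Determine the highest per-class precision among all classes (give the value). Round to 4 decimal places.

Per-class precision (TP/(TP+FP)):
  class_0: TP=168, FP=7+10=17 → 168/185 = 0.90811
  class_1: TP=55, FP=35+8=43 → 55/98 = 0.56122
  class_2: TP=224, FP=25+5=30 → 224/254 = 0.88189
Highest is class 'class_0' with precision = 0.9081.

0.9081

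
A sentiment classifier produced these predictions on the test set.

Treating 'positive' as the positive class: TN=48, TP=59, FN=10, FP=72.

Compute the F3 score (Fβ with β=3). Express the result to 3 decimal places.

0.785

Fβ = (1+β²)·TP / ((1+β²)·TP + β²·FN + FP), with β²=9
= 10·59 / (10·59 + 9·10 + 72) = 0.785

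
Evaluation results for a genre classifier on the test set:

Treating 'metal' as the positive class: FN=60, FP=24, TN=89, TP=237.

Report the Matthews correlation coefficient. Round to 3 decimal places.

MCC = (TP·TN − FP·FN) / √((TP+FP)(TP+FN)(TN+FP)(TN+FN))
Numerator = 237·89 − 24·60 = 19653
Denominator = √(261·297·113·149) = √1305153729 = 36126.9114
MCC = 19653 / 36126.9114 = 0.544

0.544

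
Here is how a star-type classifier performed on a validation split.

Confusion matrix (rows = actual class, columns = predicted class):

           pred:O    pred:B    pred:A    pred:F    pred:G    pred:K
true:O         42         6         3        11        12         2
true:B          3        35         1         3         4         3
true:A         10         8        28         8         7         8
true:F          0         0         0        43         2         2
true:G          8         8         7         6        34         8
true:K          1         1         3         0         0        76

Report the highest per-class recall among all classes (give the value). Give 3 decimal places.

Per-class recall (TP/(TP+FN)):
  O: TP=42, FN=6+3+11+12+2=34 → 42/76 = 0.5526
  B: TP=35, FN=3+1+3+4+3=14 → 35/49 = 0.7143
  A: TP=28, FN=10+8+8+7+8=41 → 28/69 = 0.4058
  F: TP=43, FN=0+0+0+2+2=4 → 43/47 = 0.9149
  G: TP=34, FN=8+8+7+6+8=37 → 34/71 = 0.4789
  K: TP=76, FN=1+1+3+0+0=5 → 76/81 = 0.9383
Highest is class 'K' with recall = 0.938.

0.938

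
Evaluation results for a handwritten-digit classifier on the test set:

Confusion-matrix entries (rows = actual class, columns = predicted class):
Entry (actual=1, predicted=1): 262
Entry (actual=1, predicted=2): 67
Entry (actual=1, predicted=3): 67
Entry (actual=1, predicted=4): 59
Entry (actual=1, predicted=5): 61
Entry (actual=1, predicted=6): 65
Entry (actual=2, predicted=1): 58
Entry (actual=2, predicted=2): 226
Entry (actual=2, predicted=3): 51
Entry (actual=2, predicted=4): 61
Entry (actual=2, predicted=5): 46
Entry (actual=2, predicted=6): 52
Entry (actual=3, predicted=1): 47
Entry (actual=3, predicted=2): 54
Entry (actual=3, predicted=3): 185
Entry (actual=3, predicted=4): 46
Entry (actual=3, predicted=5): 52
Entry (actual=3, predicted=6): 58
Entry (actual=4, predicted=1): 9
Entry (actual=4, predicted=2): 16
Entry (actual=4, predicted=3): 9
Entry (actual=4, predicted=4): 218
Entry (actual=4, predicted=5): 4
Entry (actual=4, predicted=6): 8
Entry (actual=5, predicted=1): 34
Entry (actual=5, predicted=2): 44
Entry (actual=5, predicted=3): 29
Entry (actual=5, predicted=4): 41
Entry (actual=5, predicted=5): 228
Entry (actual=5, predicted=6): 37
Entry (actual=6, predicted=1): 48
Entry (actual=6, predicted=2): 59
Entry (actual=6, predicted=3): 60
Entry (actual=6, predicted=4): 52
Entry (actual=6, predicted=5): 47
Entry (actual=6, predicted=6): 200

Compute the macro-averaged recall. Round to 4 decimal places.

Per-class recall (TP/(TP+FN)):
  1: TP=262, FN=67+67+59+61+65=319 → 262/581 = 0.45095
  2: TP=226, FN=58+51+61+46+52=268 → 226/494 = 0.45749
  3: TP=185, FN=47+54+46+52+58=257 → 185/442 = 0.41855
  4: TP=218, FN=9+16+9+4+8=46 → 218/264 = 0.82576
  5: TP=228, FN=34+44+29+41+37=185 → 228/413 = 0.55206
  6: TP=200, FN=48+59+60+52+47=266 → 200/466 = 0.42918
Macro-recall = mean = (0.45095 + 0.45749 + 0.41855 + 0.82576 + 0.55206 + 0.42918) / 6 = 0.5223

0.5223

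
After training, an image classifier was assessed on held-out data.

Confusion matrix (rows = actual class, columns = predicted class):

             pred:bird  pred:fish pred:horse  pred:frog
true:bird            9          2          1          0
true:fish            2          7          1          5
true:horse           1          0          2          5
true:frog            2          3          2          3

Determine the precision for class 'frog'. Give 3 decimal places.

One-vs-rest for 'frog': TP = diagonal; FP = other classes predicted 'frog'; FN = 'frog' predicted as other.
precision = TP/(TP+FP).
frog: TP=3, FP=0+5+5=10 → 3/13 = 0.2308

0.231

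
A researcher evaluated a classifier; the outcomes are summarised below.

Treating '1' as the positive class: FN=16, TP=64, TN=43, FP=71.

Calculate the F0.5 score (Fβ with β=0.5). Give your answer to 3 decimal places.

0.516

Fβ = (1+β²)·TP / ((1+β²)·TP + β²·FN + FP), with β²=1/4
= 1.25·64 / (1.25·64 + 0.25·16 + 71) = 0.516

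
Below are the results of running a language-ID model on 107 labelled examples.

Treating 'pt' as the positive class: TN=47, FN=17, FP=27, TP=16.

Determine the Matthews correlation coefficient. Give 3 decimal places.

0.113

MCC = (TP·TN − FP·FN) / √((TP+FP)(TP+FN)(TN+FP)(TN+FN))
Numerator = 16·47 − 27·17 = 293
Denominator = √(43·33·74·64) = √6720384 = 2592.3703
MCC = 293 / 2592.3703 = 0.113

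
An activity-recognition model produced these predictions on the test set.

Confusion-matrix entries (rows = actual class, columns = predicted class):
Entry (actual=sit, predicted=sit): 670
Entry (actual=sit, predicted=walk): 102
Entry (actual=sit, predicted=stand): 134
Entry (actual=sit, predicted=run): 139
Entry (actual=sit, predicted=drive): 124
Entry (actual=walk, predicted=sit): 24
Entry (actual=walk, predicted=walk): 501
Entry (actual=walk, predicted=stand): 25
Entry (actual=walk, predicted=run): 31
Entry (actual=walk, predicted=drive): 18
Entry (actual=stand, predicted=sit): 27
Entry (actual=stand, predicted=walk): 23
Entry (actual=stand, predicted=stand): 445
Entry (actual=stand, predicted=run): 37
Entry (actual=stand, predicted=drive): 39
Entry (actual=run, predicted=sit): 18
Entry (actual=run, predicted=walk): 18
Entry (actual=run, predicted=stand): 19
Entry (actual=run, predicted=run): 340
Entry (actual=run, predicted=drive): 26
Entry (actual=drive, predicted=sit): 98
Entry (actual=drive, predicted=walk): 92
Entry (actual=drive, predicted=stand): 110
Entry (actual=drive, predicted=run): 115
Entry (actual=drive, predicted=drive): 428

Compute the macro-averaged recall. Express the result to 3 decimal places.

0.701

Per-class recall (TP/(TP+FN)):
  sit: TP=670, FN=102+134+139+124=499 → 670/1169 = 0.5731
  walk: TP=501, FN=24+25+31+18=98 → 501/599 = 0.8364
  stand: TP=445, FN=27+23+37+39=126 → 445/571 = 0.7793
  run: TP=340, FN=18+18+19+26=81 → 340/421 = 0.8076
  drive: TP=428, FN=98+92+110+115=415 → 428/843 = 0.5077
Macro-recall = mean = (0.5731 + 0.8364 + 0.7793 + 0.8076 + 0.5077) / 5 = 0.701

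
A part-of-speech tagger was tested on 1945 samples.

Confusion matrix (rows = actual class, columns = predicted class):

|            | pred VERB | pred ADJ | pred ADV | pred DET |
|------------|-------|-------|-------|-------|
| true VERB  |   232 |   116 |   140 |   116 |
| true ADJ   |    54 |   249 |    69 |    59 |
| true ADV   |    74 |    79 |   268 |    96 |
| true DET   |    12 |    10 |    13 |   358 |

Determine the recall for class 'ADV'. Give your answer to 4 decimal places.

0.5184

One-vs-rest for 'ADV': TP = diagonal; FP = other classes predicted 'ADV'; FN = 'ADV' predicted as other.
recall = TP/(TP+FN).
ADV: TP=268, FN=74+79+96=249 → 268/517 = 0.51838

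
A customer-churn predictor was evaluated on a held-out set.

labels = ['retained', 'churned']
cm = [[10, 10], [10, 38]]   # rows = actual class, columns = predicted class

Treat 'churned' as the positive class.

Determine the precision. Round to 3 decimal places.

0.792

Precision = TP/(TP+FP) = 38/(38+10) = 38/48 = 0.792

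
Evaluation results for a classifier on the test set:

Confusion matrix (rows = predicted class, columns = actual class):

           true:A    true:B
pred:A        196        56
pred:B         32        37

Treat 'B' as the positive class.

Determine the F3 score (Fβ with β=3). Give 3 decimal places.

0.408

Fβ = (1+β²)·TP / ((1+β²)·TP + β²·FN + FP), with β²=9
= 10·37 / (10·37 + 9·56 + 32) = 0.408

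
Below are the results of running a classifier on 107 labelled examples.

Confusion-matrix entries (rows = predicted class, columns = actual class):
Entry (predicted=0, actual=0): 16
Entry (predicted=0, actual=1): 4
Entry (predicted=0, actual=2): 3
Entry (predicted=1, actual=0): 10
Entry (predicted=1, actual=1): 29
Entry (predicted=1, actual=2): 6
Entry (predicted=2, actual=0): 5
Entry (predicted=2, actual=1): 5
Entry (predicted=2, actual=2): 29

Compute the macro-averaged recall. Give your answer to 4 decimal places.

0.6808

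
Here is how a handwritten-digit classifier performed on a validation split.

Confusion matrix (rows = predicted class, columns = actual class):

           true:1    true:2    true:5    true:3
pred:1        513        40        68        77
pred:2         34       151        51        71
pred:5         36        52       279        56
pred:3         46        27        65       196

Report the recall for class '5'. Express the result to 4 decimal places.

One-vs-rest for '5': TP = diagonal; FP = other classes predicted '5'; FN = '5' predicted as other.
recall = TP/(TP+FN).
5: TP=279, FN=68+51+65=184 → 279/463 = 0.60259

0.6026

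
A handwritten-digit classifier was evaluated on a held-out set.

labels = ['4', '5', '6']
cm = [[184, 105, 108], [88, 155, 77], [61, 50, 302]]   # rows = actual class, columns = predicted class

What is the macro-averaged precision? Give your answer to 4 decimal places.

Per-class precision (TP/(TP+FP)):
  4: TP=184, FP=88+61=149 → 184/333 = 0.55255
  5: TP=155, FP=105+50=155 → 155/310 = 0.50000
  6: TP=302, FP=108+77=185 → 302/487 = 0.62012
Macro-precision = mean = (0.55255 + 0.50000 + 0.62012) / 3 = 0.5576

0.5576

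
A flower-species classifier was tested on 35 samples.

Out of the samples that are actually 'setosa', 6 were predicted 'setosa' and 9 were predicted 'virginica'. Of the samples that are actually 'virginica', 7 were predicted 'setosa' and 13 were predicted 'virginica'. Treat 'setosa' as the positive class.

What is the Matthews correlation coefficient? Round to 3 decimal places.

0.051

MCC = (TP·TN − FP·FN) / √((TP+FP)(TP+FN)(TN+FP)(TN+FN))
Numerator = 6·13 − 7·9 = 15
Denominator = √(13·15·20·22) = √85800 = 292.9164
MCC = 15 / 292.9164 = 0.051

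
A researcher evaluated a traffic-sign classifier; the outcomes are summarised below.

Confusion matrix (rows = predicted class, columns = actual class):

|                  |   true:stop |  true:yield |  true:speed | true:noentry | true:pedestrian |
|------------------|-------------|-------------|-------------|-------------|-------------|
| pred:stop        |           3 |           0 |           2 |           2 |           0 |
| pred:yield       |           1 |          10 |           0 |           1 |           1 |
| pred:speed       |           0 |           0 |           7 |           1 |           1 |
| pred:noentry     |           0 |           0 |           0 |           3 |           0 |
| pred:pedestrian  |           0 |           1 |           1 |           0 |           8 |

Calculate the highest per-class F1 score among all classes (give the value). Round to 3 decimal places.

Per-class F1 score (2·TP/(2·TP+FP+FN)):
  stop: TP=3, FP=0+2+2+0=4, FN=1+0+0+0=1 → 6/11 = 0.5455
  yield: TP=10, FP=1+0+1+1=3, FN=0+0+0+1=1 → 20/24 = 0.8333
  speed: TP=7, FP=0+0+1+1=2, FN=2+0+0+1=3 → 14/19 = 0.7368
  noentry: TP=3, FP=0+0+0+0=0, FN=2+1+1+0=4 → 6/10 = 0.6000
  pedestrian: TP=8, FP=0+1+1+0=2, FN=0+1+1+0=2 → 16/20 = 0.8000
Highest is class 'yield' with F1 score = 0.833.

0.833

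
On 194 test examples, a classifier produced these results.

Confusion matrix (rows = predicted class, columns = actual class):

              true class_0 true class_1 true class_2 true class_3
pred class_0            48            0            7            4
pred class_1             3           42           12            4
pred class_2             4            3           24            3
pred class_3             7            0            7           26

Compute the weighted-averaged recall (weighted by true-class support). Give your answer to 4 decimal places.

Per-class recall (TP/(TP+FN)):
  class_0: TP=48, FN=3+4+7=14 → 48/62 = 0.77419
  class_1: TP=42, FN=0+3+0=3 → 42/45 = 0.93333
  class_2: TP=24, FN=7+12+7=26 → 24/50 = 0.48000
  class_3: TP=26, FN=4+4+3=11 → 26/37 = 0.70270
Weighted-recall = Σ (supportᵢ/N)·recallᵢ with N=194: (62/194)·0.77419 + (45/194)·0.93333 + (50/194)·0.48000 + (37/194)·0.70270 = 0.7216

0.7216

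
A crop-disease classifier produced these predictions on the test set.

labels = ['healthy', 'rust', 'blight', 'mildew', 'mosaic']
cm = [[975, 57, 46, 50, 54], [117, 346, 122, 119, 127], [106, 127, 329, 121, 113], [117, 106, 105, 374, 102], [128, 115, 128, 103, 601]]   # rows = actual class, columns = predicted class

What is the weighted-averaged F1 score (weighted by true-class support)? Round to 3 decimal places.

0.553

Per-class F1 score (2·TP/(2·TP+FP+FN)):
  healthy: TP=975, FP=117+106+117+128=468, FN=57+46+50+54=207 → 1950/2625 = 0.7429
  rust: TP=346, FP=57+127+106+115=405, FN=117+122+119+127=485 → 692/1582 = 0.4374
  blight: TP=329, FP=46+122+105+128=401, FN=106+127+121+113=467 → 658/1526 = 0.4312
  mildew: TP=374, FP=50+119+121+103=393, FN=117+106+105+102=430 → 748/1571 = 0.4761
  mosaic: TP=601, FP=54+127+113+102=396, FN=128+115+128+103=474 → 1202/2072 = 0.5801
Weighted-F1 score = Σ (supportᵢ/N)·F1 scoreᵢ with N=4688: (1182/4688)·0.7429 + (831/4688)·0.4374 + (796/4688)·0.4312 + (804/4688)·0.4761 + (1075/4688)·0.5801 = 0.553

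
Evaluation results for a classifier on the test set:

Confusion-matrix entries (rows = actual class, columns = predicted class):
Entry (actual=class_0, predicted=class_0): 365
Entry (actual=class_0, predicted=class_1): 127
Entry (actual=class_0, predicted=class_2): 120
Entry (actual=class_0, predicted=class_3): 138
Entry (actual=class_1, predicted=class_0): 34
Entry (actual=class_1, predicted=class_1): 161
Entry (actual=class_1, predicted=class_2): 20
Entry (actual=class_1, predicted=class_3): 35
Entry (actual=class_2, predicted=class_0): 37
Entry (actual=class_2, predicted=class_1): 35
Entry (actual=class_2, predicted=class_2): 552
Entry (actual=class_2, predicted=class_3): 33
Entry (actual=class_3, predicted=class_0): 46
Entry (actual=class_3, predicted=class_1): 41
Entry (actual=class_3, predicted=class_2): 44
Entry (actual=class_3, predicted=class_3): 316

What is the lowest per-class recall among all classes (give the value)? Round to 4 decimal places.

Per-class recall (TP/(TP+FN)):
  class_0: TP=365, FN=127+120+138=385 → 365/750 = 0.48667
  class_1: TP=161, FN=34+20+35=89 → 161/250 = 0.64400
  class_2: TP=552, FN=37+35+33=105 → 552/657 = 0.84018
  class_3: TP=316, FN=46+41+44=131 → 316/447 = 0.70694
Lowest is class 'class_0' with recall = 0.4867.

0.4867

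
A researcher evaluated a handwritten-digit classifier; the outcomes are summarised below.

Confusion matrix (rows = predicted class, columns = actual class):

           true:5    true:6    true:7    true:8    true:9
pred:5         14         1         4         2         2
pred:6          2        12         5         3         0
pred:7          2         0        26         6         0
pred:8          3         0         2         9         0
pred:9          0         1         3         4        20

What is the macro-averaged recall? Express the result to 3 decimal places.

0.692

Per-class recall (TP/(TP+FN)):
  5: TP=14, FN=2+2+3+0=7 → 14/21 = 0.6667
  6: TP=12, FN=1+0+0+1=2 → 12/14 = 0.8571
  7: TP=26, FN=4+5+2+3=14 → 26/40 = 0.6500
  8: TP=9, FN=2+3+6+4=15 → 9/24 = 0.3750
  9: TP=20, FN=2+0+0+0=2 → 20/22 = 0.9091
Macro-recall = mean = (0.6667 + 0.8571 + 0.6500 + 0.3750 + 0.9091) / 5 = 0.692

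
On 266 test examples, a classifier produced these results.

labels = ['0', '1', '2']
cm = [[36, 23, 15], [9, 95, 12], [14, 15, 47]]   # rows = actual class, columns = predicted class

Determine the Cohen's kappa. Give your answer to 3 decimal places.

Observed agreement pₒ = trace/N = 178/266 = 0.6692
Expected agreement pₑ = Σ (rowᵢ·colᵢ)/N² = (74·59 + 116·133 + 76·74)/266² = 0.3592
κ = (pₒ − pₑ)/(1 − pₑ) = (0.6692 − 0.3592)/(1 − 0.3592) = 0.484

0.484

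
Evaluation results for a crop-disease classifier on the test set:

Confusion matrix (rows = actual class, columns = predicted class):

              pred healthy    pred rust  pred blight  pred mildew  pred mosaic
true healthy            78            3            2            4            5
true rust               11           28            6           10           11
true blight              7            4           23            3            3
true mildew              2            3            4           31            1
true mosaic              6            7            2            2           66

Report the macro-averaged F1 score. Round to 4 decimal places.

0.6720

Per-class F1 score (2·TP/(2·TP+FP+FN)):
  healthy: TP=78, FP=11+7+2+6=26, FN=3+2+4+5=14 → 156/196 = 0.79592
  rust: TP=28, FP=3+4+3+7=17, FN=11+6+10+11=38 → 56/111 = 0.50450
  blight: TP=23, FP=2+6+4+2=14, FN=7+4+3+3=17 → 46/77 = 0.59740
  mildew: TP=31, FP=4+10+3+2=19, FN=2+3+4+1=10 → 62/91 = 0.68132
  mosaic: TP=66, FP=5+11+3+1=20, FN=6+7+2+2=17 → 132/169 = 0.78107
Macro-F1 score = mean = (0.79592 + 0.50450 + 0.59740 + 0.68132 + 0.78107) / 5 = 0.6720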